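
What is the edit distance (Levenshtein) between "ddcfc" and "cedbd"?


Computing edit distance: "ddcfc" -> "cedbd"
DP table:
           c    e    d    b    d
      0    1    2    3    4    5
  d   1    1    2    2    3    4
  d   2    2    2    2    3    3
  c   3    2    3    3    3    4
  f   4    3    3    4    4    4
  c   5    4    4    4    5    5
Edit distance = dp[5][5] = 5

5


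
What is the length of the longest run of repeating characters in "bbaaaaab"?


Input: "bbaaaaab"
Scanning for longest run:
  Position 1 ('b'): continues run of 'b', length=2
  Position 2 ('a'): new char, reset run to 1
  Position 3 ('a'): continues run of 'a', length=2
  Position 4 ('a'): continues run of 'a', length=3
  Position 5 ('a'): continues run of 'a', length=4
  Position 6 ('a'): continues run of 'a', length=5
  Position 7 ('b'): new char, reset run to 1
Longest run: 'a' with length 5

5


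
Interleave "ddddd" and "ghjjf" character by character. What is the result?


Interleaving "ddddd" and "ghjjf":
  Position 0: 'd' from first, 'g' from second => "dg"
  Position 1: 'd' from first, 'h' from second => "dh"
  Position 2: 'd' from first, 'j' from second => "dj"
  Position 3: 'd' from first, 'j' from second => "dj"
  Position 4: 'd' from first, 'f' from second => "df"
Result: dgdhdjdjdf

dgdhdjdjdf


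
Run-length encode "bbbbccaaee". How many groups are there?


Input: bbbbccaaee
Scanning for consecutive runs:
  Group 1: 'b' x 4 (positions 0-3)
  Group 2: 'c' x 2 (positions 4-5)
  Group 3: 'a' x 2 (positions 6-7)
  Group 4: 'e' x 2 (positions 8-9)
Total groups: 4

4


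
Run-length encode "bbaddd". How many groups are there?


Input: bbaddd
Scanning for consecutive runs:
  Group 1: 'b' x 2 (positions 0-1)
  Group 2: 'a' x 1 (positions 2-2)
  Group 3: 'd' x 3 (positions 3-5)
Total groups: 3

3


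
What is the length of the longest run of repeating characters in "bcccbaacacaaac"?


Input: "bcccbaacacaaac"
Scanning for longest run:
  Position 1 ('c'): new char, reset run to 1
  Position 2 ('c'): continues run of 'c', length=2
  Position 3 ('c'): continues run of 'c', length=3
  Position 4 ('b'): new char, reset run to 1
  Position 5 ('a'): new char, reset run to 1
  Position 6 ('a'): continues run of 'a', length=2
  Position 7 ('c'): new char, reset run to 1
  Position 8 ('a'): new char, reset run to 1
  Position 9 ('c'): new char, reset run to 1
  Position 10 ('a'): new char, reset run to 1
  Position 11 ('a'): continues run of 'a', length=2
  Position 12 ('a'): continues run of 'a', length=3
  Position 13 ('c'): new char, reset run to 1
Longest run: 'c' with length 3

3


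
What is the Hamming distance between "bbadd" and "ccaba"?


Comparing "bbadd" and "ccaba" position by position:
  Position 0: 'b' vs 'c' => differ
  Position 1: 'b' vs 'c' => differ
  Position 2: 'a' vs 'a' => same
  Position 3: 'd' vs 'b' => differ
  Position 4: 'd' vs 'a' => differ
Total differences (Hamming distance): 4

4


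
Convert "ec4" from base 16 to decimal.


Input: "ec4" in base 16
Positional expansion:
  Digit 'e' (value 14) x 16^2 = 3584
  Digit 'c' (value 12) x 16^1 = 192
  Digit '4' (value 4) x 16^0 = 4
Sum = 3780

3780


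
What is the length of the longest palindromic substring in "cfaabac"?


Input: "cfaabac"
Checking substrings for palindromes:
  [3:6] "aba" (len 3) => palindrome
  [2:4] "aa" (len 2) => palindrome
Longest palindromic substring: "aba" with length 3

3


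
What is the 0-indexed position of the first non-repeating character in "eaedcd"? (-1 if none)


Input: eaedcd
Character frequencies:
  'a': 1
  'c': 1
  'd': 2
  'e': 2
Scanning left to right for freq == 1:
  Position 0 ('e'): freq=2, skip
  Position 1 ('a'): unique! => answer = 1

1


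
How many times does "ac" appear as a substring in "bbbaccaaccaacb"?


Searching for "ac" in "bbbaccaaccaacb"
Scanning each position:
  Position 0: "bb" => no
  Position 1: "bb" => no
  Position 2: "ba" => no
  Position 3: "ac" => MATCH
  Position 4: "cc" => no
  Position 5: "ca" => no
  Position 6: "aa" => no
  Position 7: "ac" => MATCH
  Position 8: "cc" => no
  Position 9: "ca" => no
  Position 10: "aa" => no
  Position 11: "ac" => MATCH
  Position 12: "cb" => no
Total occurrences: 3

3


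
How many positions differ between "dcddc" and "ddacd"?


Comparing "dcddc" and "ddacd" position by position:
  Position 0: 'd' vs 'd' => same
  Position 1: 'c' vs 'd' => DIFFER
  Position 2: 'd' vs 'a' => DIFFER
  Position 3: 'd' vs 'c' => DIFFER
  Position 4: 'c' vs 'd' => DIFFER
Positions that differ: 4

4


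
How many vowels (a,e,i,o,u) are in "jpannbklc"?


Input: jpannbklc
Checking each character:
  'j' at position 0: consonant
  'p' at position 1: consonant
  'a' at position 2: vowel (running total: 1)
  'n' at position 3: consonant
  'n' at position 4: consonant
  'b' at position 5: consonant
  'k' at position 6: consonant
  'l' at position 7: consonant
  'c' at position 8: consonant
Total vowels: 1

1


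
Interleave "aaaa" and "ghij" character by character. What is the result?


Interleaving "aaaa" and "ghij":
  Position 0: 'a' from first, 'g' from second => "ag"
  Position 1: 'a' from first, 'h' from second => "ah"
  Position 2: 'a' from first, 'i' from second => "ai"
  Position 3: 'a' from first, 'j' from second => "aj"
Result: agahaiaj

agahaiaj


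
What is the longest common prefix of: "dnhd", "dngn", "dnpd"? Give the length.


Words: dnhd, dngn, dnpd
  Position 0: all 'd' => match
  Position 1: all 'n' => match
  Position 2: ('h', 'g', 'p') => mismatch, stop
LCP = "dn" (length 2)

2


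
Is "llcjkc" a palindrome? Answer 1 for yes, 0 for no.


Input: llcjkc
Reversed: ckjcll
  Compare pos 0 ('l') with pos 5 ('c'): MISMATCH
  Compare pos 1 ('l') with pos 4 ('k'): MISMATCH
  Compare pos 2 ('c') with pos 3 ('j'): MISMATCH
Result: not a palindrome

0


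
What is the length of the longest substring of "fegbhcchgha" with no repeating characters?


Input: "fegbhcchgha"
Sliding window (track last position of each char):
  Position 0 ('f'): window [0,0] length 1 -- new best
  Position 1 ('e'): window [0,1] length 2 -- new best
  Position 2 ('g'): window [0,2] length 3 -- new best
  Position 3 ('b'): window [0,3] length 4 -- new best
  Position 4 ('h'): window [0,4] length 5 -- new best
  Position 5 ('c'): window [0,5] length 6 -- new best
  Position 6 ('c'): repeat (last at 5), move window start to 6
  Position 6 ('c'): window [6,6] length 1
  Position 7 ('h'): window [6,7] length 2
  Position 8 ('g'): window [6,8] length 3
  Position 9 ('h'): repeat (last at 7), move window start to 8
  Position 9 ('h'): window [8,9] length 2
  Position 10 ('a'): window [8,10] length 3
Longest substring with no repeats: "fegbhc" with length 6

6


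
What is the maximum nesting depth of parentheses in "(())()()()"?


Input: "(())()()()"
Tracking depth:
  Position 0 '(': depth becomes 1
  Position 1 '(': depth becomes 2
  Position 2 ')': depth becomes 1
  Position 3 ')': depth becomes 0
  Position 4 '(': depth becomes 1
  Position 5 ')': depth becomes 0
  Position 6 '(': depth becomes 1
  Position 7 ')': depth becomes 0
  Position 8 '(': depth becomes 1
  Position 9 ')': depth becomes 0
Maximum depth reached: 2

2


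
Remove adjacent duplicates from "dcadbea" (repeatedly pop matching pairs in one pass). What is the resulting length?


Input: dcadbea
Stack-based adjacent duplicate removal:
  Read 'd': push. Stack: d
  Read 'c': push. Stack: dc
  Read 'a': push. Stack: dca
  Read 'd': push. Stack: dcad
  Read 'b': push. Stack: dcadb
  Read 'e': push. Stack: dcadbe
  Read 'a': push. Stack: dcadbea
Final stack: "dcadbea" (length 7)

7


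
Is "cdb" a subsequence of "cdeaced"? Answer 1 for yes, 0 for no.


Check if "cdb" is a subsequence of "cdeaced"
Greedy scan:
  Position 0 ('c'): matches sub[0] = 'c'
  Position 1 ('d'): matches sub[1] = 'd'
  Position 2 ('e'): no match needed
  Position 3 ('a'): no match needed
  Position 4 ('c'): no match needed
  Position 5 ('e'): no match needed
  Position 6 ('d'): no match needed
Only matched 2/3 characters => not a subsequence

0


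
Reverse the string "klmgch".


Input: klmgch
Reading characters right to left:
  Position 5: 'h'
  Position 4: 'c'
  Position 3: 'g'
  Position 2: 'm'
  Position 1: 'l'
  Position 0: 'k'
Reversed: hcgmlk

hcgmlk


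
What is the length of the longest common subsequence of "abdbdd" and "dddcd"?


LCS of "abdbdd" and "dddcd"
DP table:
           d    d    d    c    d
      0    0    0    0    0    0
  a   0    0    0    0    0    0
  b   0    0    0    0    0    0
  d   0    1    1    1    1    1
  b   0    1    1    1    1    1
  d   0    1    2    2    2    2
  d   0    1    2    3    3    3
LCS length = dp[6][5] = 3

3


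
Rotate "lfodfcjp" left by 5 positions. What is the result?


Input: "lfodfcjp", rotate left by 5
First 5 characters: "lfodf"
Remaining characters: "cjp"
Concatenate remaining + first: "cjp" + "lfodf" = "cjplfodf"

cjplfodf


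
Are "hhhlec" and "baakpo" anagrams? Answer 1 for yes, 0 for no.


Strings: "hhhlec", "baakpo"
Sorted first:  cehhhl
Sorted second: aabkop
Differ at position 0: 'c' vs 'a' => not anagrams

0


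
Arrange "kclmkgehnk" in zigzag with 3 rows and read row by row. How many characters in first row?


Zigzag "kclmkgehnk" into 3 rows:
Placing characters:
  'k' => row 0
  'c' => row 1
  'l' => row 2
  'm' => row 1
  'k' => row 0
  'g' => row 1
  'e' => row 2
  'h' => row 1
  'n' => row 0
  'k' => row 1
Rows:
  Row 0: "kkn"
  Row 1: "cmghk"
  Row 2: "le"
First row length: 3

3


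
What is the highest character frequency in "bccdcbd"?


Input: bccdcbd
Character counts:
  'b': 2
  'c': 3
  'd': 2
Maximum frequency: 3

3


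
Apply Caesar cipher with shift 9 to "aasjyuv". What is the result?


Caesar cipher: shift "aasjyuv" by 9
  'a' (pos 0) + 9 = pos 9 = 'j'
  'a' (pos 0) + 9 = pos 9 = 'j'
  's' (pos 18) + 9 = pos 1 = 'b'
  'j' (pos 9) + 9 = pos 18 = 's'
  'y' (pos 24) + 9 = pos 7 = 'h'
  'u' (pos 20) + 9 = pos 3 = 'd'
  'v' (pos 21) + 9 = pos 4 = 'e'
Result: jjbshde

jjbshde


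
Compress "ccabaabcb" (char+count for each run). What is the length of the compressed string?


Input: ccabaabcb
Runs:
  'c' x 2 => "c2"
  'a' x 1 => "a1"
  'b' x 1 => "b1"
  'a' x 2 => "a2"
  'b' x 1 => "b1"
  'c' x 1 => "c1"
  'b' x 1 => "b1"
Compressed: "c2a1b1a2b1c1b1"
Compressed length: 14

14


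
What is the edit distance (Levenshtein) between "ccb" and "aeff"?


Computing edit distance: "ccb" -> "aeff"
DP table:
           a    e    f    f
      0    1    2    3    4
  c   1    1    2    3    4
  c   2    2    2    3    4
  b   3    3    3    3    4
Edit distance = dp[3][4] = 4

4


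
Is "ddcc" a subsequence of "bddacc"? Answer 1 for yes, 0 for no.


Check if "ddcc" is a subsequence of "bddacc"
Greedy scan:
  Position 0 ('b'): no match needed
  Position 1 ('d'): matches sub[0] = 'd'
  Position 2 ('d'): matches sub[1] = 'd'
  Position 3 ('a'): no match needed
  Position 4 ('c'): matches sub[2] = 'c'
  Position 5 ('c'): matches sub[3] = 'c'
All 4 characters matched => is a subsequence

1


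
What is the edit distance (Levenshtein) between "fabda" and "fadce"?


Computing edit distance: "fabda" -> "fadce"
DP table:
           f    a    d    c    e
      0    1    2    3    4    5
  f   1    0    1    2    3    4
  a   2    1    0    1    2    3
  b   3    2    1    1    2    3
  d   4    3    2    1    2    3
  a   5    4    3    2    2    3
Edit distance = dp[5][5] = 3

3


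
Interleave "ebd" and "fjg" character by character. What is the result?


Interleaving "ebd" and "fjg":
  Position 0: 'e' from first, 'f' from second => "ef"
  Position 1: 'b' from first, 'j' from second => "bj"
  Position 2: 'd' from first, 'g' from second => "dg"
Result: efbjdg

efbjdg


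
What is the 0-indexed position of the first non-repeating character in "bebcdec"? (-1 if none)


Input: bebcdec
Character frequencies:
  'b': 2
  'c': 2
  'd': 1
  'e': 2
Scanning left to right for freq == 1:
  Position 0 ('b'): freq=2, skip
  Position 1 ('e'): freq=2, skip
  Position 2 ('b'): freq=2, skip
  Position 3 ('c'): freq=2, skip
  Position 4 ('d'): unique! => answer = 4

4


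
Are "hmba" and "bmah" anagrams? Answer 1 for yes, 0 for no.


Strings: "hmba", "bmah"
Sorted first:  abhm
Sorted second: abhm
Sorted forms match => anagrams

1


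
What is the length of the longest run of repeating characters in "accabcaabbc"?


Input: "accabcaabbc"
Scanning for longest run:
  Position 1 ('c'): new char, reset run to 1
  Position 2 ('c'): continues run of 'c', length=2
  Position 3 ('a'): new char, reset run to 1
  Position 4 ('b'): new char, reset run to 1
  Position 5 ('c'): new char, reset run to 1
  Position 6 ('a'): new char, reset run to 1
  Position 7 ('a'): continues run of 'a', length=2
  Position 8 ('b'): new char, reset run to 1
  Position 9 ('b'): continues run of 'b', length=2
  Position 10 ('c'): new char, reset run to 1
Longest run: 'c' with length 2

2


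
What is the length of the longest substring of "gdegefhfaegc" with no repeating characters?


Input: "gdegefhfaegc"
Sliding window (track last position of each char):
  Position 0 ('g'): window [0,0] length 1 -- new best
  Position 1 ('d'): window [0,1] length 2 -- new best
  Position 2 ('e'): window [0,2] length 3 -- new best
  Position 3 ('g'): repeat (last at 0), move window start to 1
  Position 3 ('g'): window [1,3] length 3
  Position 4 ('e'): repeat (last at 2), move window start to 3
  Position 4 ('e'): window [3,4] length 2
  Position 5 ('f'): window [3,5] length 3
  Position 6 ('h'): window [3,6] length 4 -- new best
  Position 7 ('f'): repeat (last at 5), move window start to 6
  Position 7 ('f'): window [6,7] length 2
  Position 8 ('a'): window [6,8] length 3
  Position 9 ('e'): window [6,9] length 4
  Position 10 ('g'): window [6,10] length 5 -- new best
  Position 11 ('c'): window [6,11] length 6 -- new best
Longest substring with no repeats: "hfaegc" with length 6

6


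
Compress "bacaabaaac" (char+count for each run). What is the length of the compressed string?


Input: bacaabaaac
Runs:
  'b' x 1 => "b1"
  'a' x 1 => "a1"
  'c' x 1 => "c1"
  'a' x 2 => "a2"
  'b' x 1 => "b1"
  'a' x 3 => "a3"
  'c' x 1 => "c1"
Compressed: "b1a1c1a2b1a3c1"
Compressed length: 14

14


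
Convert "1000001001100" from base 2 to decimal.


Input: "1000001001100" in base 2
Positional expansion:
  Digit '1' (value 1) x 2^12 = 4096
  Digit '0' (value 0) x 2^11 = 0
  Digit '0' (value 0) x 2^10 = 0
  Digit '0' (value 0) x 2^9 = 0
  Digit '0' (value 0) x 2^8 = 0
  Digit '0' (value 0) x 2^7 = 0
  Digit '1' (value 1) x 2^6 = 64
  Digit '0' (value 0) x 2^5 = 0
  Digit '0' (value 0) x 2^4 = 0
  Digit '1' (value 1) x 2^3 = 8
  Digit '1' (value 1) x 2^2 = 4
  Digit '0' (value 0) x 2^1 = 0
  Digit '0' (value 0) x 2^0 = 0
Sum = 4172

4172


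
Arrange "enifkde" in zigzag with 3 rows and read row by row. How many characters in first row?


Zigzag "enifkde" into 3 rows:
Placing characters:
  'e' => row 0
  'n' => row 1
  'i' => row 2
  'f' => row 1
  'k' => row 0
  'd' => row 1
  'e' => row 2
Rows:
  Row 0: "ek"
  Row 1: "nfd"
  Row 2: "ie"
First row length: 2

2


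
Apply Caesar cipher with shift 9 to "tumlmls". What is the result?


Caesar cipher: shift "tumlmls" by 9
  't' (pos 19) + 9 = pos 2 = 'c'
  'u' (pos 20) + 9 = pos 3 = 'd'
  'm' (pos 12) + 9 = pos 21 = 'v'
  'l' (pos 11) + 9 = pos 20 = 'u'
  'm' (pos 12) + 9 = pos 21 = 'v'
  'l' (pos 11) + 9 = pos 20 = 'u'
  's' (pos 18) + 9 = pos 1 = 'b'
Result: cdvuvub

cdvuvub


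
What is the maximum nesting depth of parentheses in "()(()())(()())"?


Input: "()(()())(()())"
Tracking depth:
  Position 0 '(': depth becomes 1
  Position 1 ')': depth becomes 0
  Position 2 '(': depth becomes 1
  Position 3 '(': depth becomes 2
  Position 4 ')': depth becomes 1
  Position 5 '(': depth becomes 2
  Position 6 ')': depth becomes 1
  Position 7 ')': depth becomes 0
  Position 8 '(': depth becomes 1
  Position 9 '(': depth becomes 2
  Position 10 ')': depth becomes 1
  Position 11 '(': depth becomes 2
  Position 12 ')': depth becomes 1
  Position 13 ')': depth becomes 0
Maximum depth reached: 2

2


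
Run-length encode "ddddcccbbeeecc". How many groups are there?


Input: ddddcccbbeeecc
Scanning for consecutive runs:
  Group 1: 'd' x 4 (positions 0-3)
  Group 2: 'c' x 3 (positions 4-6)
  Group 3: 'b' x 2 (positions 7-8)
  Group 4: 'e' x 3 (positions 9-11)
  Group 5: 'c' x 2 (positions 12-13)
Total groups: 5

5


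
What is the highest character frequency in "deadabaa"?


Input: deadabaa
Character counts:
  'a': 4
  'b': 1
  'd': 2
  'e': 1
Maximum frequency: 4

4


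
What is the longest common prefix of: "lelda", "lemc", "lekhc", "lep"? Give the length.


Words: lelda, lemc, lekhc, lep
  Position 0: all 'l' => match
  Position 1: all 'e' => match
  Position 2: ('l', 'm', 'k', 'p') => mismatch, stop
LCP = "le" (length 2)

2


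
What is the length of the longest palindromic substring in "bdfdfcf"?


Input: "bdfdfcf"
Checking substrings for palindromes:
  [1:4] "dfd" (len 3) => palindrome
  [2:5] "fdf" (len 3) => palindrome
  [4:7] "fcf" (len 3) => palindrome
Longest palindromic substring: "dfd" with length 3

3


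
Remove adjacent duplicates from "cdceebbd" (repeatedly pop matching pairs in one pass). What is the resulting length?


Input: cdceebbd
Stack-based adjacent duplicate removal:
  Read 'c': push. Stack: c
  Read 'd': push. Stack: cd
  Read 'c': push. Stack: cdc
  Read 'e': push. Stack: cdce
  Read 'e': matches stack top 'e' => pop. Stack: cdc
  Read 'b': push. Stack: cdcb
  Read 'b': matches stack top 'b' => pop. Stack: cdc
  Read 'd': push. Stack: cdcd
Final stack: "cdcd" (length 4)

4


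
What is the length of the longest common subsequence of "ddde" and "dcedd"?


LCS of "ddde" and "dcedd"
DP table:
           d    c    e    d    d
      0    0    0    0    0    0
  d   0    1    1    1    1    1
  d   0    1    1    1    2    2
  d   0    1    1    1    2    3
  e   0    1    1    2    2    3
LCS length = dp[4][5] = 3

3


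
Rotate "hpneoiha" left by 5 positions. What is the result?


Input: "hpneoiha", rotate left by 5
First 5 characters: "hpneo"
Remaining characters: "iha"
Concatenate remaining + first: "iha" + "hpneo" = "ihahpneo"

ihahpneo


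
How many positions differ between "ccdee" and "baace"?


Comparing "ccdee" and "baace" position by position:
  Position 0: 'c' vs 'b' => DIFFER
  Position 1: 'c' vs 'a' => DIFFER
  Position 2: 'd' vs 'a' => DIFFER
  Position 3: 'e' vs 'c' => DIFFER
  Position 4: 'e' vs 'e' => same
Positions that differ: 4

4


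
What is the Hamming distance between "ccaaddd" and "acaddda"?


Comparing "ccaaddd" and "acaddda" position by position:
  Position 0: 'c' vs 'a' => differ
  Position 1: 'c' vs 'c' => same
  Position 2: 'a' vs 'a' => same
  Position 3: 'a' vs 'd' => differ
  Position 4: 'd' vs 'd' => same
  Position 5: 'd' vs 'd' => same
  Position 6: 'd' vs 'a' => differ
Total differences (Hamming distance): 3

3


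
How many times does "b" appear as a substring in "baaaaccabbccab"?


Searching for "b" in "baaaaccabbccab"
Scanning each position:
  Position 0: "b" => MATCH
  Position 1: "a" => no
  Position 2: "a" => no
  Position 3: "a" => no
  Position 4: "a" => no
  Position 5: "c" => no
  Position 6: "c" => no
  Position 7: "a" => no
  Position 8: "b" => MATCH
  Position 9: "b" => MATCH
  Position 10: "c" => no
  Position 11: "c" => no
  Position 12: "a" => no
  Position 13: "b" => MATCH
Total occurrences: 4

4


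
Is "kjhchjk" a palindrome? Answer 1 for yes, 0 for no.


Input: kjhchjk
Reversed: kjhchjk
  Compare pos 0 ('k') with pos 6 ('k'): match
  Compare pos 1 ('j') with pos 5 ('j'): match
  Compare pos 2 ('h') with pos 4 ('h'): match
Result: palindrome

1


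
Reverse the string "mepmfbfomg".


Input: mepmfbfomg
Reading characters right to left:
  Position 9: 'g'
  Position 8: 'm'
  Position 7: 'o'
  Position 6: 'f'
  Position 5: 'b'
  Position 4: 'f'
  Position 3: 'm'
  Position 2: 'p'
  Position 1: 'e'
  Position 0: 'm'
Reversed: gmofbfmpem

gmofbfmpem


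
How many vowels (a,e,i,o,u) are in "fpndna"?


Input: fpndna
Checking each character:
  'f' at position 0: consonant
  'p' at position 1: consonant
  'n' at position 2: consonant
  'd' at position 3: consonant
  'n' at position 4: consonant
  'a' at position 5: vowel (running total: 1)
Total vowels: 1

1


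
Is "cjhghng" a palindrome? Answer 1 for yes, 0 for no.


Input: cjhghng
Reversed: gnhghjc
  Compare pos 0 ('c') with pos 6 ('g'): MISMATCH
  Compare pos 1 ('j') with pos 5 ('n'): MISMATCH
  Compare pos 2 ('h') with pos 4 ('h'): match
Result: not a palindrome

0


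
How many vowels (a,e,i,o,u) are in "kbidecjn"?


Input: kbidecjn
Checking each character:
  'k' at position 0: consonant
  'b' at position 1: consonant
  'i' at position 2: vowel (running total: 1)
  'd' at position 3: consonant
  'e' at position 4: vowel (running total: 2)
  'c' at position 5: consonant
  'j' at position 6: consonant
  'n' at position 7: consonant
Total vowels: 2

2


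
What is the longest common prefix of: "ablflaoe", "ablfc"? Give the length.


Words: ablflaoe, ablfc
  Position 0: all 'a' => match
  Position 1: all 'b' => match
  Position 2: all 'l' => match
  Position 3: all 'f' => match
  Position 4: ('l', 'c') => mismatch, stop
LCP = "ablf" (length 4)

4


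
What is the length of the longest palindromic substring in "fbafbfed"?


Input: "fbafbfed"
Checking substrings for palindromes:
  [3:6] "fbf" (len 3) => palindrome
Longest palindromic substring: "fbf" with length 3

3


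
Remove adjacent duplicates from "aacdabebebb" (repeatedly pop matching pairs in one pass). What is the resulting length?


Input: aacdabebebb
Stack-based adjacent duplicate removal:
  Read 'a': push. Stack: a
  Read 'a': matches stack top 'a' => pop. Stack: (empty)
  Read 'c': push. Stack: c
  Read 'd': push. Stack: cd
  Read 'a': push. Stack: cda
  Read 'b': push. Stack: cdab
  Read 'e': push. Stack: cdabe
  Read 'b': push. Stack: cdabeb
  Read 'e': push. Stack: cdabebe
  Read 'b': push. Stack: cdabebeb
  Read 'b': matches stack top 'b' => pop. Stack: cdabebe
Final stack: "cdabebe" (length 7)

7


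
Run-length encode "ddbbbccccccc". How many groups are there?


Input: ddbbbccccccc
Scanning for consecutive runs:
  Group 1: 'd' x 2 (positions 0-1)
  Group 2: 'b' x 3 (positions 2-4)
  Group 3: 'c' x 7 (positions 5-11)
Total groups: 3

3


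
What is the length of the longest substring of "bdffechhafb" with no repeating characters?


Input: "bdffechhafb"
Sliding window (track last position of each char):
  Position 0 ('b'): window [0,0] length 1 -- new best
  Position 1 ('d'): window [0,1] length 2 -- new best
  Position 2 ('f'): window [0,2] length 3 -- new best
  Position 3 ('f'): repeat (last at 2), move window start to 3
  Position 3 ('f'): window [3,3] length 1
  Position 4 ('e'): window [3,4] length 2
  Position 5 ('c'): window [3,5] length 3
  Position 6 ('h'): window [3,6] length 4 -- new best
  Position 7 ('h'): repeat (last at 6), move window start to 7
  Position 7 ('h'): window [7,7] length 1
  Position 8 ('a'): window [7,8] length 2
  Position 9 ('f'): window [7,9] length 3
  Position 10 ('b'): window [7,10] length 4
Longest substring with no repeats: "fech" with length 4

4


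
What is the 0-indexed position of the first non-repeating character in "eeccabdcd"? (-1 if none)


Input: eeccabdcd
Character frequencies:
  'a': 1
  'b': 1
  'c': 3
  'd': 2
  'e': 2
Scanning left to right for freq == 1:
  Position 0 ('e'): freq=2, skip
  Position 1 ('e'): freq=2, skip
  Position 2 ('c'): freq=3, skip
  Position 3 ('c'): freq=3, skip
  Position 4 ('a'): unique! => answer = 4

4


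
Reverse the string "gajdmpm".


Input: gajdmpm
Reading characters right to left:
  Position 6: 'm'
  Position 5: 'p'
  Position 4: 'm'
  Position 3: 'd'
  Position 2: 'j'
  Position 1: 'a'
  Position 0: 'g'
Reversed: mpmdjag

mpmdjag


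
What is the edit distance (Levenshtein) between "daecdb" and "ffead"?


Computing edit distance: "daecdb" -> "ffead"
DP table:
           f    f    e    a    d
      0    1    2    3    4    5
  d   1    1    2    3    4    4
  a   2    2    2    3    3    4
  e   3    3    3    2    3    4
  c   4    4    4    3    3    4
  d   5    5    5    4    4    3
  b   6    6    6    5    5    4
Edit distance = dp[6][5] = 4

4


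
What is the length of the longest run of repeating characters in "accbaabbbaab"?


Input: "accbaabbbaab"
Scanning for longest run:
  Position 1 ('c'): new char, reset run to 1
  Position 2 ('c'): continues run of 'c', length=2
  Position 3 ('b'): new char, reset run to 1
  Position 4 ('a'): new char, reset run to 1
  Position 5 ('a'): continues run of 'a', length=2
  Position 6 ('b'): new char, reset run to 1
  Position 7 ('b'): continues run of 'b', length=2
  Position 8 ('b'): continues run of 'b', length=3
  Position 9 ('a'): new char, reset run to 1
  Position 10 ('a'): continues run of 'a', length=2
  Position 11 ('b'): new char, reset run to 1
Longest run: 'b' with length 3

3


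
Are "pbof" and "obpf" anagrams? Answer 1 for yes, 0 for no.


Strings: "pbof", "obpf"
Sorted first:  bfop
Sorted second: bfop
Sorted forms match => anagrams

1


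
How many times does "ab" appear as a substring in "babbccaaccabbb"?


Searching for "ab" in "babbccaaccabbb"
Scanning each position:
  Position 0: "ba" => no
  Position 1: "ab" => MATCH
  Position 2: "bb" => no
  Position 3: "bc" => no
  Position 4: "cc" => no
  Position 5: "ca" => no
  Position 6: "aa" => no
  Position 7: "ac" => no
  Position 8: "cc" => no
  Position 9: "ca" => no
  Position 10: "ab" => MATCH
  Position 11: "bb" => no
  Position 12: "bb" => no
Total occurrences: 2

2


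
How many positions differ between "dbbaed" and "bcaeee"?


Comparing "dbbaed" and "bcaeee" position by position:
  Position 0: 'd' vs 'b' => DIFFER
  Position 1: 'b' vs 'c' => DIFFER
  Position 2: 'b' vs 'a' => DIFFER
  Position 3: 'a' vs 'e' => DIFFER
  Position 4: 'e' vs 'e' => same
  Position 5: 'd' vs 'e' => DIFFER
Positions that differ: 5

5


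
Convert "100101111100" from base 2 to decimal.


Input: "100101111100" in base 2
Positional expansion:
  Digit '1' (value 1) x 2^11 = 2048
  Digit '0' (value 0) x 2^10 = 0
  Digit '0' (value 0) x 2^9 = 0
  Digit '1' (value 1) x 2^8 = 256
  Digit '0' (value 0) x 2^7 = 0
  Digit '1' (value 1) x 2^6 = 64
  Digit '1' (value 1) x 2^5 = 32
  Digit '1' (value 1) x 2^4 = 16
  Digit '1' (value 1) x 2^3 = 8
  Digit '1' (value 1) x 2^2 = 4
  Digit '0' (value 0) x 2^1 = 0
  Digit '0' (value 0) x 2^0 = 0
Sum = 2428

2428


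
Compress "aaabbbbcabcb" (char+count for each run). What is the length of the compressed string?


Input: aaabbbbcabcb
Runs:
  'a' x 3 => "a3"
  'b' x 4 => "b4"
  'c' x 1 => "c1"
  'a' x 1 => "a1"
  'b' x 1 => "b1"
  'c' x 1 => "c1"
  'b' x 1 => "b1"
Compressed: "a3b4c1a1b1c1b1"
Compressed length: 14

14


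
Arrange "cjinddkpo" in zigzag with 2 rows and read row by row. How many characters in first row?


Zigzag "cjinddkpo" into 2 rows:
Placing characters:
  'c' => row 0
  'j' => row 1
  'i' => row 0
  'n' => row 1
  'd' => row 0
  'd' => row 1
  'k' => row 0
  'p' => row 1
  'o' => row 0
Rows:
  Row 0: "cidko"
  Row 1: "jndp"
First row length: 5

5


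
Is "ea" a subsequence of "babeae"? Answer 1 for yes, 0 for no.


Check if "ea" is a subsequence of "babeae"
Greedy scan:
  Position 0 ('b'): no match needed
  Position 1 ('a'): no match needed
  Position 2 ('b'): no match needed
  Position 3 ('e'): matches sub[0] = 'e'
  Position 4 ('a'): matches sub[1] = 'a'
  Position 5 ('e'): no match needed
All 2 characters matched => is a subsequence

1


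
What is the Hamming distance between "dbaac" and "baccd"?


Comparing "dbaac" and "baccd" position by position:
  Position 0: 'd' vs 'b' => differ
  Position 1: 'b' vs 'a' => differ
  Position 2: 'a' vs 'c' => differ
  Position 3: 'a' vs 'c' => differ
  Position 4: 'c' vs 'd' => differ
Total differences (Hamming distance): 5

5


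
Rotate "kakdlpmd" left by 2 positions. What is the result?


Input: "kakdlpmd", rotate left by 2
First 2 characters: "ka"
Remaining characters: "kdlpmd"
Concatenate remaining + first: "kdlpmd" + "ka" = "kdlpmdka"

kdlpmdka


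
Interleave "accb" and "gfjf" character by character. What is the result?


Interleaving "accb" and "gfjf":
  Position 0: 'a' from first, 'g' from second => "ag"
  Position 1: 'c' from first, 'f' from second => "cf"
  Position 2: 'c' from first, 'j' from second => "cj"
  Position 3: 'b' from first, 'f' from second => "bf"
Result: agcfcjbf

agcfcjbf


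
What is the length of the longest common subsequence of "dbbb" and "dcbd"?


LCS of "dbbb" and "dcbd"
DP table:
           d    c    b    d
      0    0    0    0    0
  d   0    1    1    1    1
  b   0    1    1    2    2
  b   0    1    1    2    2
  b   0    1    1    2    2
LCS length = dp[4][4] = 2

2


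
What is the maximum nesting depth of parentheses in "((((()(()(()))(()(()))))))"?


Input: "((((()(()(()))(()(()))))))"
Tracking depth:
  Position 0 '(': depth becomes 1
  Position 1 '(': depth becomes 2
  Position 2 '(': depth becomes 3
  Position 3 '(': depth becomes 4
  Position 4 '(': depth becomes 5
  Position 5 ')': depth becomes 4
  Position 6 '(': depth becomes 5
  Position 7 '(': depth becomes 6
  Position 8 ')': depth becomes 5
  Position 9 '(': depth becomes 6
  Position 10 '(': depth becomes 7
  Position 11 ')': depth becomes 6
  Position 12 ')': depth becomes 5
  Position 13 ')': depth becomes 4
  Position 14 '(': depth becomes 5
  Position 15 '(': depth becomes 6
  Position 16 ')': depth becomes 5
  Position 17 '(': depth becomes 6
  Position 18 '(': depth becomes 7
  Position 19 ')': depth becomes 6
  Position 20 ')': depth becomes 5
  Position 21 ')': depth becomes 4
  Position 22 ')': depth becomes 3
  Position 23 ')': depth becomes 2
  Position 24 ')': depth becomes 1
  Position 25 ')': depth becomes 0
Maximum depth reached: 7

7


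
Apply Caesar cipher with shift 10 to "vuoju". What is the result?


Caesar cipher: shift "vuoju" by 10
  'v' (pos 21) + 10 = pos 5 = 'f'
  'u' (pos 20) + 10 = pos 4 = 'e'
  'o' (pos 14) + 10 = pos 24 = 'y'
  'j' (pos 9) + 10 = pos 19 = 't'
  'u' (pos 20) + 10 = pos 4 = 'e'
Result: feyte

feyte


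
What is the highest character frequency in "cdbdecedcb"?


Input: cdbdecedcb
Character counts:
  'b': 2
  'c': 3
  'd': 3
  'e': 2
Maximum frequency: 3

3


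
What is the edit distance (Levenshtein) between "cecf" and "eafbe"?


Computing edit distance: "cecf" -> "eafbe"
DP table:
           e    a    f    b    e
      0    1    2    3    4    5
  c   1    1    2    3    4    5
  e   2    1    2    3    4    4
  c   3    2    2    3    4    5
  f   4    3    3    2    3    4
Edit distance = dp[4][5] = 4

4


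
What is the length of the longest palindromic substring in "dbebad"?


Input: "dbebad"
Checking substrings for palindromes:
  [1:4] "beb" (len 3) => palindrome
Longest palindromic substring: "beb" with length 3

3


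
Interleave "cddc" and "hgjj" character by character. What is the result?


Interleaving "cddc" and "hgjj":
  Position 0: 'c' from first, 'h' from second => "ch"
  Position 1: 'd' from first, 'g' from second => "dg"
  Position 2: 'd' from first, 'j' from second => "dj"
  Position 3: 'c' from first, 'j' from second => "cj"
Result: chdgdjcj

chdgdjcj


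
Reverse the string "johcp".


Input: johcp
Reading characters right to left:
  Position 4: 'p'
  Position 3: 'c'
  Position 2: 'h'
  Position 1: 'o'
  Position 0: 'j'
Reversed: pchoj

pchoj


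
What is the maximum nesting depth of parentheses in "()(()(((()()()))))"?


Input: "()(()(((()()()))))"
Tracking depth:
  Position 0 '(': depth becomes 1
  Position 1 ')': depth becomes 0
  Position 2 '(': depth becomes 1
  Position 3 '(': depth becomes 2
  Position 4 ')': depth becomes 1
  Position 5 '(': depth becomes 2
  Position 6 '(': depth becomes 3
  Position 7 '(': depth becomes 4
  Position 8 '(': depth becomes 5
  Position 9 ')': depth becomes 4
  Position 10 '(': depth becomes 5
  Position 11 ')': depth becomes 4
  Position 12 '(': depth becomes 5
  Position 13 ')': depth becomes 4
  Position 14 ')': depth becomes 3
  Position 15 ')': depth becomes 2
  Position 16 ')': depth becomes 1
  Position 17 ')': depth becomes 0
Maximum depth reached: 5

5


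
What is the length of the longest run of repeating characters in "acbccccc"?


Input: "acbccccc"
Scanning for longest run:
  Position 1 ('c'): new char, reset run to 1
  Position 2 ('b'): new char, reset run to 1
  Position 3 ('c'): new char, reset run to 1
  Position 4 ('c'): continues run of 'c', length=2
  Position 5 ('c'): continues run of 'c', length=3
  Position 6 ('c'): continues run of 'c', length=4
  Position 7 ('c'): continues run of 'c', length=5
Longest run: 'c' with length 5

5


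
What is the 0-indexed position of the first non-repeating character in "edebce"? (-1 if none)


Input: edebce
Character frequencies:
  'b': 1
  'c': 1
  'd': 1
  'e': 3
Scanning left to right for freq == 1:
  Position 0 ('e'): freq=3, skip
  Position 1 ('d'): unique! => answer = 1

1


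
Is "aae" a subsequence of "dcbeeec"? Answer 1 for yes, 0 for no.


Check if "aae" is a subsequence of "dcbeeec"
Greedy scan:
  Position 0 ('d'): no match needed
  Position 1 ('c'): no match needed
  Position 2 ('b'): no match needed
  Position 3 ('e'): no match needed
  Position 4 ('e'): no match needed
  Position 5 ('e'): no match needed
  Position 6 ('c'): no match needed
Only matched 0/3 characters => not a subsequence

0


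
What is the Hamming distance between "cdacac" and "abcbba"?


Comparing "cdacac" and "abcbba" position by position:
  Position 0: 'c' vs 'a' => differ
  Position 1: 'd' vs 'b' => differ
  Position 2: 'a' vs 'c' => differ
  Position 3: 'c' vs 'b' => differ
  Position 4: 'a' vs 'b' => differ
  Position 5: 'c' vs 'a' => differ
Total differences (Hamming distance): 6

6


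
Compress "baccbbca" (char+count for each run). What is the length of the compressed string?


Input: baccbbca
Runs:
  'b' x 1 => "b1"
  'a' x 1 => "a1"
  'c' x 2 => "c2"
  'b' x 2 => "b2"
  'c' x 1 => "c1"
  'a' x 1 => "a1"
Compressed: "b1a1c2b2c1a1"
Compressed length: 12

12


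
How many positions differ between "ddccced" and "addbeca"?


Comparing "ddccced" and "addbeca" position by position:
  Position 0: 'd' vs 'a' => DIFFER
  Position 1: 'd' vs 'd' => same
  Position 2: 'c' vs 'd' => DIFFER
  Position 3: 'c' vs 'b' => DIFFER
  Position 4: 'c' vs 'e' => DIFFER
  Position 5: 'e' vs 'c' => DIFFER
  Position 6: 'd' vs 'a' => DIFFER
Positions that differ: 6

6


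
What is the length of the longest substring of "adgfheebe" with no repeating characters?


Input: "adgfheebe"
Sliding window (track last position of each char):
  Position 0 ('a'): window [0,0] length 1 -- new best
  Position 1 ('d'): window [0,1] length 2 -- new best
  Position 2 ('g'): window [0,2] length 3 -- new best
  Position 3 ('f'): window [0,3] length 4 -- new best
  Position 4 ('h'): window [0,4] length 5 -- new best
  Position 5 ('e'): window [0,5] length 6 -- new best
  Position 6 ('e'): repeat (last at 5), move window start to 6
  Position 6 ('e'): window [6,6] length 1
  Position 7 ('b'): window [6,7] length 2
  Position 8 ('e'): repeat (last at 6), move window start to 7
  Position 8 ('e'): window [7,8] length 2
Longest substring with no repeats: "adgfhe" with length 6

6


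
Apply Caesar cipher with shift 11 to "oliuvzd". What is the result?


Caesar cipher: shift "oliuvzd" by 11
  'o' (pos 14) + 11 = pos 25 = 'z'
  'l' (pos 11) + 11 = pos 22 = 'w'
  'i' (pos 8) + 11 = pos 19 = 't'
  'u' (pos 20) + 11 = pos 5 = 'f'
  'v' (pos 21) + 11 = pos 6 = 'g'
  'z' (pos 25) + 11 = pos 10 = 'k'
  'd' (pos 3) + 11 = pos 14 = 'o'
Result: zwtfgko

zwtfgko


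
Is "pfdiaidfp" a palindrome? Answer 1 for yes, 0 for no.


Input: pfdiaidfp
Reversed: pfdiaidfp
  Compare pos 0 ('p') with pos 8 ('p'): match
  Compare pos 1 ('f') with pos 7 ('f'): match
  Compare pos 2 ('d') with pos 6 ('d'): match
  Compare pos 3 ('i') with pos 5 ('i'): match
Result: palindrome

1


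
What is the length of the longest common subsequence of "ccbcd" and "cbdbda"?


LCS of "ccbcd" and "cbdbda"
DP table:
           c    b    d    b    d    a
      0    0    0    0    0    0    0
  c   0    1    1    1    1    1    1
  c   0    1    1    1    1    1    1
  b   0    1    2    2    2    2    2
  c   0    1    2    2    2    2    2
  d   0    1    2    3    3    3    3
LCS length = dp[5][6] = 3

3


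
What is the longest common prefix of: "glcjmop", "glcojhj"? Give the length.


Words: glcjmop, glcojhj
  Position 0: all 'g' => match
  Position 1: all 'l' => match
  Position 2: all 'c' => match
  Position 3: ('j', 'o') => mismatch, stop
LCP = "glc" (length 3)

3


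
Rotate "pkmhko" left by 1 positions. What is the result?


Input: "pkmhko", rotate left by 1
First 1 characters: "p"
Remaining characters: "kmhko"
Concatenate remaining + first: "kmhko" + "p" = "kmhkop"

kmhkop


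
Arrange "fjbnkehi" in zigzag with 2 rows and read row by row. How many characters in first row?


Zigzag "fjbnkehi" into 2 rows:
Placing characters:
  'f' => row 0
  'j' => row 1
  'b' => row 0
  'n' => row 1
  'k' => row 0
  'e' => row 1
  'h' => row 0
  'i' => row 1
Rows:
  Row 0: "fbkh"
  Row 1: "jnei"
First row length: 4

4


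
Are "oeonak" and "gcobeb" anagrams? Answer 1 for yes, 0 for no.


Strings: "oeonak", "gcobeb"
Sorted first:  aeknoo
Sorted second: bbcego
Differ at position 0: 'a' vs 'b' => not anagrams

0


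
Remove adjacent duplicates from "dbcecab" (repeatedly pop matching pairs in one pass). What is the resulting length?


Input: dbcecab
Stack-based adjacent duplicate removal:
  Read 'd': push. Stack: d
  Read 'b': push. Stack: db
  Read 'c': push. Stack: dbc
  Read 'e': push. Stack: dbce
  Read 'c': push. Stack: dbcec
  Read 'a': push. Stack: dbceca
  Read 'b': push. Stack: dbcecab
Final stack: "dbcecab" (length 7)

7


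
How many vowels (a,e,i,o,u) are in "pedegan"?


Input: pedegan
Checking each character:
  'p' at position 0: consonant
  'e' at position 1: vowel (running total: 1)
  'd' at position 2: consonant
  'e' at position 3: vowel (running total: 2)
  'g' at position 4: consonant
  'a' at position 5: vowel (running total: 3)
  'n' at position 6: consonant
Total vowels: 3

3


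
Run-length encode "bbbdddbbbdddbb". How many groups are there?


Input: bbbdddbbbdddbb
Scanning for consecutive runs:
  Group 1: 'b' x 3 (positions 0-2)
  Group 2: 'd' x 3 (positions 3-5)
  Group 3: 'b' x 3 (positions 6-8)
  Group 4: 'd' x 3 (positions 9-11)
  Group 5: 'b' x 2 (positions 12-13)
Total groups: 5

5


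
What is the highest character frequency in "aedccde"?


Input: aedccde
Character counts:
  'a': 1
  'c': 2
  'd': 2
  'e': 2
Maximum frequency: 2

2


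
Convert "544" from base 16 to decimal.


Input: "544" in base 16
Positional expansion:
  Digit '5' (value 5) x 16^2 = 1280
  Digit '4' (value 4) x 16^1 = 64
  Digit '4' (value 4) x 16^0 = 4
Sum = 1348

1348


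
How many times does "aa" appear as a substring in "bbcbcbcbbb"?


Searching for "aa" in "bbcbcbcbbb"
Scanning each position:
  Position 0: "bb" => no
  Position 1: "bc" => no
  Position 2: "cb" => no
  Position 3: "bc" => no
  Position 4: "cb" => no
  Position 5: "bc" => no
  Position 6: "cb" => no
  Position 7: "bb" => no
  Position 8: "bb" => no
Total occurrences: 0

0


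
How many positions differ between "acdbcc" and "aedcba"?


Comparing "acdbcc" and "aedcba" position by position:
  Position 0: 'a' vs 'a' => same
  Position 1: 'c' vs 'e' => DIFFER
  Position 2: 'd' vs 'd' => same
  Position 3: 'b' vs 'c' => DIFFER
  Position 4: 'c' vs 'b' => DIFFER
  Position 5: 'c' vs 'a' => DIFFER
Positions that differ: 4

4
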